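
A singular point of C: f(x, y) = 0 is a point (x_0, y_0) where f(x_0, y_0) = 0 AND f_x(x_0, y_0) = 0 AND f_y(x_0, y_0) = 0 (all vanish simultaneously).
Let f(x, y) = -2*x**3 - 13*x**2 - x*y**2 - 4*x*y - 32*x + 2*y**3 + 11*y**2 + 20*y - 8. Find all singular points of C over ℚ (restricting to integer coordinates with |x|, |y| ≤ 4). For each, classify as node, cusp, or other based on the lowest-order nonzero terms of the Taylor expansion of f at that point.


Singular points: {(-2, -2)}; classification: node.

Compute partial derivatives:
  f_x = -6*x**2 - 26*x - y**2 - 4*y - 32.
  f_y = -2*x*y - 4*x + 6*y**2 + 22*y + 20.
Scan x_0 ∈ {−4, ..., 4}. For each x_0, f_y(x_0, y) is a polynomial in y; find its integer roots y ∈ {−4, ..., 4}, then test f_x and f at those candidates.
  x = -4: f_y(-4, y) = 6*y**2 + 30*y + 36; vanishes at y ∈ {-3, -2}. (-4, -3): f_x = -21 ≠ 0; (-4, -2): f_x = -20 ≠ 0.
  x = -3: f_y(-3, y) = 6*y**2 + 28*y + 32; vanishes at y ∈ {-2}. (-3, -2): f_x = -4 ≠ 0.
  x = -2: f_y(-2, y) = 6*y**2 + 26*y + 28; vanishes at y ∈ {-2}. (-2, -2): f_x = 0, f = 0 — SINGULAR.
  x = -1: f_y(-1, y) = 6*y**2 + 24*y + 24; vanishes at y ∈ {-2}. (-1, -2): f_x = -8 ≠ 0.
  x = 0: f_y(0, y) = 6*y**2 + 22*y + 20; vanishes at y ∈ {-2}. (0, -2): f_x = -28 ≠ 0.
  x = 1: f_y(1, y) = 6*y**2 + 20*y + 16; vanishes at y ∈ {-2}. (1, -2): f_x = -60 ≠ 0.
  x = 2: f_y(2, y) = 6*y**2 + 18*y + 12; vanishes at y ∈ {-2, -1}. (2, -2): f_x = -104 ≠ 0; (2, -1): f_x = -105 ≠ 0.
  x = 3: f_y(3, y) = 6*y**2 + 16*y + 8; vanishes at y ∈ {-2}. (3, -2): f_x = -160 ≠ 0.
  x = 4: f_y(4, y) = 6*y**2 + 14*y + 4; vanishes at y ∈ {-2}. (4, -2): f_x = -228 ≠ 0.
Only singular point on the grid: (-2, -2).
Classify: substitute x = -2 + u, y = -2 + v and expand: f = -2*u**3 - u**2 - u*v**2 + 2*v**3 + v**2.
No constant or linear terms (consistent with a singular point). Quadratic part: -u**2 + v**2. Cubic part: -2*u**3 - u*v**2 + 2*v**3.
The quadratic part v**2 - u**2 = (v − u)(v + u) splits into two distinct linear factors, so there are two distinct tangent lines y − -2 = ±(x − -2) — this is a node (ordinary double point).
Classification: node.


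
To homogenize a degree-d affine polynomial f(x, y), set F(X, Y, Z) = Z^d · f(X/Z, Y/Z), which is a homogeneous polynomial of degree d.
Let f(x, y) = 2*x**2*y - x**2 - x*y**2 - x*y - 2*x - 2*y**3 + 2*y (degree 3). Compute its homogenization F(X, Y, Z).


F(X, Y, Z) = 2*X**2*Y - X**2*Z - X*Y**2 - X*Y*Z - 2*X*Z**2 - 2*Y**3 + 2*Y*Z**2

deg(f) = 3.
Substitute x = X/Z, y = Y/Z into f, then multiply by Z^3.
  monomial 2·x^2·y^1 ↦ 2·X^2·Y^1·Z^0.
  monomial -1·x^2·y^0 ↦ -1·X^2·Y^0·Z^1.
  monomial -1·x^1·y^2 ↦ -1·X^1·Y^2·Z^0.
  monomial -1·x^1·y^1 ↦ -1·X^1·Y^1·Z^1.
  monomial -2·x^1·y^0 ↦ -2·X^1·Y^0·Z^2.
  monomial -2·x^0·y^3 ↦ -2·X^0·Y^3·Z^0.
  monomial 2·x^0·y^1 ↦ 2·X^0·Y^1·Z^2.
Collecting: F(X, Y, Z) = 2*X**2*Y - X**2*Z - X*Y**2 - X*Y*Z - 2*X*Z**2 - 2*Y**3 + 2*Y*Z**2.


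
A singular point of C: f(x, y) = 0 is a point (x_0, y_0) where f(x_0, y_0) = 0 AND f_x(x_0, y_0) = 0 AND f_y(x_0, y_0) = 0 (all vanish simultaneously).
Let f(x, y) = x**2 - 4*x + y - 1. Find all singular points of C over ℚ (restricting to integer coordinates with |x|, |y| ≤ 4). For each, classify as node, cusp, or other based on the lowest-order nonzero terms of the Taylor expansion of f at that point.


No singular points in the scanned grid; C is smooth there.

Compute partial derivatives:
  f_x = 2*x - 4.
  f_y = 1.
f_y = 1 is a nonzero constant, so f_y never vanishes: no point (x, y) can satisfy f = f_x = f_y = 0. In particular no (x, y) ∈ {−4, ..., 4}² is singular; the curve is smooth.


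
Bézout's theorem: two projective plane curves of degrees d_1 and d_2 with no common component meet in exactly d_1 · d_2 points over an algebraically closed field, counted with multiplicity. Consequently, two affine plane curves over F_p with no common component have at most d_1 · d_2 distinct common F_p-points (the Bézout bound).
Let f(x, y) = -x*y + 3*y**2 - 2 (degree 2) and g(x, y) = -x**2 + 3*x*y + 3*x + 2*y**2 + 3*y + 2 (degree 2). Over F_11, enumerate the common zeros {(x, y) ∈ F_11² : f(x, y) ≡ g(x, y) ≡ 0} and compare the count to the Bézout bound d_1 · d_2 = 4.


Common zeros: {(10, 10)}; count = 1; Bézout bound = 4.

deg(f) = 2, deg(g) = 2, so Bézout bound = 4.
Scan x ∈ F_11. For each x, list the y ∈ F_11 with f(x, y) ≡ 0 and those with g(x, y) ≡ 0 (mod 11); the common zeros in that column are the intersection.
  x = 0: f ≡ 0 at y ∈ ∅; g ≡ 0 at y ∈ {7, 8}; common: ∅.
  x = 1: f ≡ 0 at y ∈ {1, 3}; g ≡ 0 at y ∈ {9, 10}; common: ∅.
  x = 2: f ≡ 0 at y ∈ ∅; g ≡ 0 at y ∈ {5, 7}; common: ∅.
  x = 3: f ≡ 0 at y ∈ {6}; g ≡ 0 at y ∈ ∅; common: ∅.
  x = 4: f ≡ 0 at y ∈ ∅; g ≡ 0 at y ∈ ∅; common: ∅.
  x = 5: f ≡ 0 at y ∈ {2, 7}; g ≡ 0 at y ∈ {5, 8}; common: ∅.
  x = 6: f ≡ 0 at y ∈ {4, 9}; g ≡ 0 at y ∈ ∅; common: ∅.
  x = 7: f ≡ 0 at y ∈ ∅; g ≡ 0 at y ∈ {1, 9}; common: ∅.
  x = 8: f ≡ 0 at y ∈ {5}; g ≡ 0 at y ∈ ∅; common: ∅.
  x = 9: f ≡ 0 at y ∈ ∅; g ≡ 0 at y ∈ ∅; common: ∅.
  x = 10: f ≡ 0 at y ∈ {8, 10}; g ≡ 0 at y ∈ {1, 10}; common: {10}.
Collecting: common zeros = {(10, 10)}, so the count is 1.
Comparison with the Bézout bound: 1 ≤ 4 = deg(f)·deg(g), as expected for curves with no common component (the affine F_11-count falls short of the bound because intersections may lie at infinity, over extension fields, or carry multiplicity).


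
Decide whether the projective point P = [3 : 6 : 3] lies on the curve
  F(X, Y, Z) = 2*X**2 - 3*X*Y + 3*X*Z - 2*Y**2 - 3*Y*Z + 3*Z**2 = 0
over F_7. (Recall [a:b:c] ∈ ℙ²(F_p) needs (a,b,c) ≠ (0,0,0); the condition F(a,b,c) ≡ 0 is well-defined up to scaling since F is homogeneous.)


F(3,6,3) ≡ 4 (mod 7); P is NOT on the curve.

Evaluate F(3, 6, 3) term-by-term (mod 7).
  2*X**2 ↦ 2·9·1·1 = 18
  -3*X*Y ↦ -3·3·6·1 = -54
  3*X*Z ↦ 3·3·1·3 = 27
  -2*Y**2 ↦ -2·1·36·1 = -72
  -3*Y*Z ↦ -3·1·6·3 = -54
  3*Z**2 ↦ 3·1·1·9 = 27
Sum: F(3, 6, 3) = (18) + (-54) + (27) + (-72) + (-54) + (27) = -108.
Reducing mod 7: -108 ≡ 4 (mod 7).
Since F(a, b, c) ≡ 4 ≠ 0 (mod 7), P does NOT lie on the curve.


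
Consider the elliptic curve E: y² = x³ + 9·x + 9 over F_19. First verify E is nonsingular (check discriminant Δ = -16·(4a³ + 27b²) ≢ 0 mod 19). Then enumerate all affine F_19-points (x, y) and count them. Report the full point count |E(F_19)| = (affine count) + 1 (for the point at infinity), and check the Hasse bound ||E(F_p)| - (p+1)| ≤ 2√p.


Affine points = {(0, 3), (0, 16), (1, 0), (2, 4), (2, 15), (3, 5), (3, 14), (7, 4), (7, 15), (8, 2), (8, 17), (10, 4), (10, 15), (13, 9), (13, 10), (15, 2), (15, 17)}; affine count = 17; |E(F_19)| = 18.

Discriminant check: Δ ∝ 4a³ + 27b² = 4·9³ + 27·9² = 4·729 + 27·81 ≡ 11 (mod 19). Nonzero ⇒ E is nonsingular.
For each x ∈ F_19, compute rhs = x³ + 9·x + 9 mod 19, then count y ∈ F_19 with y² ≡ rhs.
  x = 0: rhs = 9, matching y values: 3, 16 (2 points).
  x = 1: rhs = 0, matching y values: 0 (1 points).
  x = 2: rhs = 16, matching y values: 4, 15 (2 points).
  x = 3: rhs = 6, matching y values: 5, 14 (2 points).
  x = 4: rhs = 14, matching y values: none (0 points).
  x = 5: rhs = 8, matching y values: none (0 points).
  x = 6: rhs = 13, matching y values: none (0 points).
  x = 7: rhs = 16, matching y values: 4, 15 (2 points).
  x = 8: rhs = 4, matching y values: 2, 17 (2 points).
  x = 9: rhs = 2, matching y values: none (0 points).
  x = 10: rhs = 16, matching y values: 4, 15 (2 points).
  x = 11: rhs = 14, matching y values: none (0 points).
  x = 12: rhs = 2, matching y values: none (0 points).
  x = 13: rhs = 5, matching y values: 9, 10 (2 points).
  x = 14: rhs = 10, matching y values: none (0 points).
  x = 15: rhs = 4, matching y values: 2, 17 (2 points).
  x = 16: rhs = 12, matching y values: none (0 points).
  x = 17: rhs = 2, matching y values: none (0 points).
  x = 18: rhs = 18, matching y values: none (0 points).
Total affine count: 17.
Full point count |E(F_19)| = 17 + 1 = 18.
Hasse bound: |18 − (19+1)| = |-2| = 2 ≤ 2√19 ≈ 8.7178 ✓.


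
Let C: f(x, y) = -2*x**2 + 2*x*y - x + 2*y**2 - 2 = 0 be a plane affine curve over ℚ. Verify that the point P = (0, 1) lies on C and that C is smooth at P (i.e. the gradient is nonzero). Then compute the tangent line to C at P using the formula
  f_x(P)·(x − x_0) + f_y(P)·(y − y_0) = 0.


Tangent line at P: x + 4*y - 4 = 0.

Step 1: f(0, 1) = 0, so P lies on C.
Step 2: partial derivatives
  f_x(x, y) = -4*x + 2*y - 1, f_y(x, y) = 2*x + 4*y.
  f_x(P) = 1, f_y(P) = 4 (gradient nonzero, so P is smooth).
Step 3: tangent line at P: 1·(x − 0) + 4·(y − 1) = 0.
Expanding: x + 4*y - 4 = 0.


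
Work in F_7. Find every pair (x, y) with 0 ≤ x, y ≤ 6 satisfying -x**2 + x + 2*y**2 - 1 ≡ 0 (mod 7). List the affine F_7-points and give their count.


Affine F_7-points: {(0, 2), (0, 5), (1, 2), (1, 5), (3, 0), (5, 0)}; count = 6.

For each of the 49 pairs (x, y) ∈ F_7², evaluate f(x, y) mod 7. Record the zeros.
  x = 0: [0↦6, 1↦1, 2↦0, 3↦3, 4↦3, 5↦0, 6↦1]  zeros at y ∈ {2, 5}
  x = 1: [0↦6, 1↦1, 2↦0, 3↦3, 4↦3, 5↦0, 6↦1]  zeros at y ∈ {2, 5}
  x = 2: [0↦4, 1↦6, 2↦5, 3↦1, 4↦1, 5↦5, 6↦6]  zeros at y ∈ ∅
  x = 3: [0↦0, 1↦2, 2↦1, 3↦4, 4↦4, 5↦1, 6↦2]  zeros at y ∈ {0}
  x = 4: [0↦1, 1↦3, 2↦2, 3↦5, 4↦5, 5↦2, 6↦3]  zeros at y ∈ ∅
  x = 5: [0↦0, 1↦2, 2↦1, 3↦4, 4↦4, 5↦1, 6↦2]  zeros at y ∈ {0}
  x = 6: [0↦4, 1↦6, 2↦5, 3↦1, 4↦1, 5↦5, 6↦6]  zeros at y ∈ ∅
Collecting zeros: affine points = {(0, 2), (0, 5), (1, 2), (1, 5), (3, 0), (5, 0)}.
Total count |C(F_7)_aff| = 6.


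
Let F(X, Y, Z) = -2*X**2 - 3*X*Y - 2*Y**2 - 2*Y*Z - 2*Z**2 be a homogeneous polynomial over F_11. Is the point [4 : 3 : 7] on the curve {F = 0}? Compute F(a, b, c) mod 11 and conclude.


F(4,3,7) ≡ 5 (mod 11); P is NOT on the curve.

Evaluate F(4, 3, 7) term-by-term (mod 11).
  -2*X**2 ↦ -2·16·1·1 = -32
  -3*X*Y ↦ -3·4·3·1 = -36
  -2*Y**2 ↦ -2·1·9·1 = -18
  -2*Y*Z ↦ -2·1·3·7 = -42
  -2*Z**2 ↦ -2·1·1·49 = -98
Sum: F(4, 3, 7) = (-32) + (-36) + (-18) + (-42) + (-98) = -226.
Reducing mod 11: -226 ≡ 5 (mod 11).
Since F(a, b, c) ≡ 5 ≠ 0 (mod 11), P does NOT lie on the curve.


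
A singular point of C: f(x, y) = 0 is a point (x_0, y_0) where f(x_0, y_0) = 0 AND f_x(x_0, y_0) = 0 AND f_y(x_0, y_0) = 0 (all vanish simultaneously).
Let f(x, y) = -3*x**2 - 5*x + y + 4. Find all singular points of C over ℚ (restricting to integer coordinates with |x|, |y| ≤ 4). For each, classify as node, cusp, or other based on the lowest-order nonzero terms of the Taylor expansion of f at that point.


No singular points in the scanned grid; C is smooth there.

Compute partial derivatives:
  f_x = -6*x - 5.
  f_y = 1.
f_y = 1 is a nonzero constant, so f_y never vanishes: no point (x, y) can satisfy f = f_x = f_y = 0. In particular no (x, y) ∈ {−4, ..., 4}² is singular; the curve is smooth.


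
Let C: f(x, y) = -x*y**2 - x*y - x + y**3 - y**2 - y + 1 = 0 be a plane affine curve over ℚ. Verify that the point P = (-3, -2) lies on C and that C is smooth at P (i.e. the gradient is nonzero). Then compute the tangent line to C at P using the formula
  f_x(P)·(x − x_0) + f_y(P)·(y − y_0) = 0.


Tangent line at P: -3*x + 6*y + 3 = 0.

Step 1: f(-3, -2) = 0, so P lies on C.
Step 2: partial derivatives
  f_x(x, y) = -y**2 - y - 1, f_y(x, y) = -2*x*y - x + 3*y**2 - 2*y - 1.
  f_x(P) = -3, f_y(P) = 6 (gradient nonzero, so P is smooth).
Step 3: tangent line at P: -3·(x − -3) + 6·(y − -2) = 0.
Expanding: -3*x + 6*y + 3 = 0.


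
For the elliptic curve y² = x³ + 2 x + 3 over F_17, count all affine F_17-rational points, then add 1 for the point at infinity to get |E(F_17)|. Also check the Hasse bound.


Affine points = {(2, 7), (2, 10), (3, 6), (3, 11), (5, 6), (5, 11), (8, 2), (8, 15), (9, 6), (9, 11), (11, 8), (11, 9), (12, 2), (12, 15), (13, 4), (13, 13), (14, 2), (14, 15), (15, 5), (15, 12), (16, 0)}; affine count = 21; |E(F_17)| = 22.

Discriminant check: Δ ∝ 4a³ + 27b² = 4·2³ + 27·3² = 4·8 + 27·9 ≡ 3 (mod 17). Nonzero ⇒ E is nonsingular.
For each x ∈ F_17, compute rhs = x³ + 2·x + 3 mod 17, then count y ∈ F_17 with y² ≡ rhs.
  x = 0: rhs = 3, matching y values: none (0 points).
  x = 1: rhs = 6, matching y values: none (0 points).
  x = 2: rhs = 15, matching y values: 7, 10 (2 points).
  x = 3: rhs = 2, matching y values: 6, 11 (2 points).
  x = 4: rhs = 7, matching y values: none (0 points).
  x = 5: rhs = 2, matching y values: 6, 11 (2 points).
  x = 6: rhs = 10, matching y values: none (0 points).
  x = 7: rhs = 3, matching y values: none (0 points).
  x = 8: rhs = 4, matching y values: 2, 15 (2 points).
  x = 9: rhs = 2, matching y values: 6, 11 (2 points).
  x = 10: rhs = 3, matching y values: none (0 points).
  x = 11: rhs = 13, matching y values: 8, 9 (2 points).
  x = 12: rhs = 4, matching y values: 2, 15 (2 points).
  x = 13: rhs = 16, matching y values: 4, 13 (2 points).
  x = 14: rhs = 4, matching y values: 2, 15 (2 points).
  x = 15: rhs = 8, matching y values: 5, 12 (2 points).
  x = 16: rhs = 0, matching y values: 0 (1 points).
Total affine count: 21.
Full point count |E(F_17)| = 21 + 1 = 22.
Hasse bound: |22 − (17+1)| = |4| = 4 ≤ 2√17 ≈ 8.2462 ✓.


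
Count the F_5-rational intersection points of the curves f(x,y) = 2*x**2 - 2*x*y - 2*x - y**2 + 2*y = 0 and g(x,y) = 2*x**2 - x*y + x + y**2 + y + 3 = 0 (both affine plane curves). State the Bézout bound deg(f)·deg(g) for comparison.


Common zeros: {(2, 4)}; count = 1; Bézout bound = 4.

deg(f) = 2, deg(g) = 2, so Bézout bound = 4.
Scan x ∈ F_5. For each x, list the y ∈ F_5 with f(x, y) ≡ 0 and those with g(x, y) ≡ 0 (mod 5); the common zeros in that column are the intersection.
  x = 0: f ≡ 0 at y ∈ {0, 2}; g ≡ 0 at y ∈ {1, 3}; common: ∅.
  x = 1: f ≡ 0 at y ∈ {0}; g ≡ 0 at y ∈ {2, 3}; common: ∅.
  x = 2: f ≡ 0 at y ∈ {4}; g ≡ 0 at y ∈ {2, 4}; common: {4}.
  x = 3: f ≡ 0 at y ∈ {2, 4}; g ≡ 0 at y ∈ ∅; common: ∅.
  x = 4: f ≡ 0 at y ∈ ∅; g ≡ 0 at y ∈ ∅; common: ∅.
Collecting: common zeros = {(2, 4)}, so the count is 1.
Comparison with the Bézout bound: 1 ≤ 4 = deg(f)·deg(g), as expected for curves with no common component (the affine F_5-count falls short of the bound because intersections may lie at infinity, over extension fields, or carry multiplicity).


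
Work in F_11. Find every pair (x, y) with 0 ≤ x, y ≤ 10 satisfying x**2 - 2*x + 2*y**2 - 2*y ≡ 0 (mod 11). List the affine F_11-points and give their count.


Affine F_11-points: {(0, 0), (0, 1), (1, 3), (1, 9), (2, 0), (2, 1), (5, 5), (5, 7), (8, 5), (8, 7)}; count = 10.

For each of the 121 pairs (x, y) ∈ F_11², evaluate f(x, y) mod 11. Record the zeros.
  x = 0: [0↦0, 1↦0, 2↦4, 3↦1, 4↦2, 5↦7, 6↦5, 7↦7, 8↦2, 9↦1, 10↦4]  zeros at y ∈ {0, 1}
  x = 1: [0↦10, 1↦10, 2↦3, 3↦0, 4↦1, 5↦6, 6↦4, 7↦6, 8↦1, 9↦0, 10↦3]  zeros at y ∈ {3, 9}
  x = 2: [0↦0, 1↦0, 2↦4, 3↦1, 4↦2, 5↦7, 6↦5, 7↦7, 8↦2, 9↦1, 10↦4]  zeros at y ∈ {0, 1}
  x = 3: [0↦3, 1↦3, 2↦7, 3↦4, 4↦5, 5↦10, 6↦8, 7↦10, 8↦5, 9↦4, 10↦7]  zeros at y ∈ ∅
  x = 4: [0↦8, 1↦8, 2↦1, 3↦9, 4↦10, 5↦4, 6↦2, 7↦4, 8↦10, 9↦9, 10↦1]  zeros at y ∈ ∅
  x = 5: [0↦4, 1↦4, 2↦8, 3↦5, 4↦6, 5↦0, 6↦9, 7↦0, 8↦6, 9↦5, 10↦8]  zeros at y ∈ {5, 7}
  x = 6: [0↦2, 1↦2, 2↦6, 3↦3, 4↦4, 5↦9, 6↦7, 7↦9, 8↦4, 9↦3, 10↦6]  zeros at y ∈ ∅
  x = 7: [0↦2, 1↦2, 2↦6, 3↦3, 4↦4, 5↦9, 6↦7, 7↦9, 8↦4, 9↦3, 10↦6]  zeros at y ∈ ∅
  x = 8: [0↦4, 1↦4, 2↦8, 3↦5, 4↦6, 5↦0, 6↦9, 7↦0, 8↦6, 9↦5, 10↦8]  zeros at y ∈ {5, 7}
  x = 9: [0↦8, 1↦8, 2↦1, 3↦9, 4↦10, 5↦4, 6↦2, 7↦4, 8↦10, 9↦9, 10↦1]  zeros at y ∈ ∅
  x = 10: [0↦3, 1↦3, 2↦7, 3↦4, 4↦5, 5↦10, 6↦8, 7↦10, 8↦5, 9↦4, 10↦7]  zeros at y ∈ ∅
Collecting zeros: affine points = {(0, 0), (0, 1), (1, 3), (1, 9), (2, 0), (2, 1), (5, 5), (5, 7), (8, 5), (8, 7)}.
Total count |C(F_11)_aff| = 10.


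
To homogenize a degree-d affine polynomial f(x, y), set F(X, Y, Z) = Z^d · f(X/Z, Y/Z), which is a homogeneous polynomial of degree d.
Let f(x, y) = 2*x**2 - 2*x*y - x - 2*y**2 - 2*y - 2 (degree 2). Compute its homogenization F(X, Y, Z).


F(X, Y, Z) = 2*X**2 - 2*X*Y - X*Z - 2*Y**2 - 2*Y*Z - 2*Z**2

deg(f) = 2.
Substitute x = X/Z, y = Y/Z into f, then multiply by Z^2.
  monomial 2·x^2·y^0 ↦ 2·X^2·Y^0·Z^0.
  monomial -2·x^1·y^1 ↦ -2·X^1·Y^1·Z^0.
  monomial -1·x^1·y^0 ↦ -1·X^1·Y^0·Z^1.
  monomial -2·x^0·y^2 ↦ -2·X^0·Y^2·Z^0.
  monomial -2·x^0·y^1 ↦ -2·X^0·Y^1·Z^1.
  monomial -2·x^0·y^0 ↦ -2·X^0·Y^0·Z^2.
Collecting: F(X, Y, Z) = 2*X**2 - 2*X*Y - X*Z - 2*Y**2 - 2*Y*Z - 2*Z**2.


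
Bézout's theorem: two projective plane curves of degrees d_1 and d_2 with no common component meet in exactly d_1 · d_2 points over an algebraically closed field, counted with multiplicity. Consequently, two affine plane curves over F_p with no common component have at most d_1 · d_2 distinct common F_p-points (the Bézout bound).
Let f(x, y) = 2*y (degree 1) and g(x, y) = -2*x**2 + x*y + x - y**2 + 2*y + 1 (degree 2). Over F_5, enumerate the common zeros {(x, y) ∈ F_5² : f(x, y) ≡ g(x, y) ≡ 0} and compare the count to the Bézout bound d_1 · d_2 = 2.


Common zeros: {(1, 0), (2, 0)}; count = 2; Bézout bound = 2.

deg(f) = 1, deg(g) = 2, so Bézout bound = 2.
Scan x ∈ F_5. For each x, list the y ∈ F_5 with f(x, y) ≡ 0 and those with g(x, y) ≡ 0 (mod 5); the common zeros in that column are the intersection.
  x = 0: f ≡ 0 at y ∈ {0}; g ≡ 0 at y ∈ ∅; common: ∅.
  x = 1: f ≡ 0 at y ∈ {0}; g ≡ 0 at y ∈ {0, 3}; common: {0}.
  x = 2: f ≡ 0 at y ∈ {0}; g ≡ 0 at y ∈ {0, 4}; common: {0}.
  x = 3: f ≡ 0 at y ∈ {0}; g ≡ 0 at y ∈ {1, 4}; common: ∅.
  x = 4: f ≡ 0 at y ∈ {0}; g ≡ 0 at y ∈ ∅; common: ∅.
Collecting: common zeros = {(1, 0), (2, 0)}, so the count is 2.
Comparison with the Bézout bound: 2 ≤ 2 = deg(f)·deg(g), as expected for curves with no common component (the bound is attained).


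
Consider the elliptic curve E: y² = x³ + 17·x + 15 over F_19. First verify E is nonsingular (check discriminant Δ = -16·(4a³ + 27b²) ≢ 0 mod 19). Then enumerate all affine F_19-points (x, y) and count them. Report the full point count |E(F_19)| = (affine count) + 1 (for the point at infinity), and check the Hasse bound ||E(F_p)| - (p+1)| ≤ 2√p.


Affine points = {(2, 0), (3, 6), (3, 13), (5, 4), (5, 15), (8, 6), (8, 13), (9, 2), (9, 17), (10, 8), (10, 11), (12, 3), (12, 16), (13, 1), (13, 18), (15, 4), (15, 15), (17, 7), (17, 12), (18, 4), (18, 15)}; affine count = 21; |E(F_19)| = 22.

Discriminant check: Δ ∝ 4a³ + 27b² = 4·17³ + 27·15² = 4·4913 + 27·225 ≡ 1 (mod 19). Nonzero ⇒ E is nonsingular.
For each x ∈ F_19, compute rhs = x³ + 17·x + 15 mod 19, then count y ∈ F_19 with y² ≡ rhs.
  x = 0: rhs = 15, matching y values: none (0 points).
  x = 1: rhs = 14, matching y values: none (0 points).
  x = 2: rhs = 0, matching y values: 0 (1 points).
  x = 3: rhs = 17, matching y values: 6, 13 (2 points).
  x = 4: rhs = 14, matching y values: none (0 points).
  x = 5: rhs = 16, matching y values: 4, 15 (2 points).
  x = 6: rhs = 10, matching y values: none (0 points).
  x = 7: rhs = 2, matching y values: none (0 points).
  x = 8: rhs = 17, matching y values: 6, 13 (2 points).
  x = 9: rhs = 4, matching y values: 2, 17 (2 points).
  x = 10: rhs = 7, matching y values: 8, 11 (2 points).
  x = 11: rhs = 13, matching y values: none (0 points).
  x = 12: rhs = 9, matching y values: 3, 16 (2 points).
  x = 13: rhs = 1, matching y values: 1, 18 (2 points).
  x = 14: rhs = 14, matching y values: none (0 points).
  x = 15: rhs = 16, matching y values: 4, 15 (2 points).
  x = 16: rhs = 13, matching y values: none (0 points).
  x = 17: rhs = 11, matching y values: 7, 12 (2 points).
  x = 18: rhs = 16, matching y values: 4, 15 (2 points).
Total affine count: 21.
Full point count |E(F_19)| = 21 + 1 = 22.
Hasse bound: |22 − (19+1)| = |2| = 2 ≤ 2√19 ≈ 8.7178 ✓.


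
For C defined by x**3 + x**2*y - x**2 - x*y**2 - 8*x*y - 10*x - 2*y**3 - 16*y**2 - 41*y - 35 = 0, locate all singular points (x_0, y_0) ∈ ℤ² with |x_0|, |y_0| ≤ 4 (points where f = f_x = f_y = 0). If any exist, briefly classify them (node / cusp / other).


Singular points: {(1, -3)}; classification: node.

Compute partial derivatives:
  f_x = 3*x**2 + 2*x*y - 2*x - y**2 - 8*y - 10.
  f_y = x**2 - 2*x*y - 8*x - 6*y**2 - 32*y - 41.
Scan x_0 ∈ {−4, ..., 4}. For each x_0, f_y(x_0, y) is a polynomial in y; find its integer roots y ∈ {−4, ..., 4}, then test f_x and f at those candidates.
  x = -4: f_y(-4, y) = -6*y**2 - 24*y + 7; no integer root y with |y| ≤ 4.
  x = -3: f_y(-3, y) = -6*y**2 - 26*y - 8; vanishes at y ∈ {-4}. (-3, -4): f_x = 63 ≠ 0.
  x = -2: f_y(-2, y) = -6*y**2 - 28*y - 21; no integer root y with |y| ≤ 4.
  x = -1: f_y(-1, y) = -6*y**2 - 30*y - 32; no integer root y with |y| ≤ 4.
  x = 0: f_y(0, y) = -6*y**2 - 32*y - 41; no integer root y with |y| ≤ 4.
  x = 1: f_y(1, y) = -6*y**2 - 34*y - 48; vanishes at y ∈ {-3}. (1, -3): f_x = 0, f = 0 — SINGULAR.
  x = 2: f_y(2, y) = -6*y**2 - 36*y - 53; no integer root y with |y| ≤ 4.
  x = 3: f_y(3, y) = -6*y**2 - 38*y - 56; vanishes at y ∈ {-4}. (3, -4): f_x = 3 ≠ 0.
  x = 4: f_y(4, y) = -6*y**2 - 40*y - 57; no integer root y with |y| ≤ 4.
Only singular point on the grid: (1, -3).
Classify: substitute x = 1 + u, y = -3 + v and expand: f = u**3 + u**2*v - u**2 - u*v**2 - 2*v**3 + v**2.
No constant or linear terms (consistent with a singular point). Quadratic part: -u**2 + v**2. Cubic part: u**3 + u**2*v - u*v**2 - 2*v**3.
The quadratic part v**2 - u**2 = (v − u)(v + u) splits into two distinct linear factors, so there are two distinct tangent lines y − -3 = ±(x − 1) — this is a node (ordinary double point).
Classification: node.


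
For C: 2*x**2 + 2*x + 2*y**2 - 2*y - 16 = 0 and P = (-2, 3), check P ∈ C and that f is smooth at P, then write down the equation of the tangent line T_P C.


Tangent line at P: -6*x + 10*y - 42 = 0.

Step 1: f(-2, 3) = 0, so P lies on C.
Step 2: partial derivatives
  f_x(x, y) = 4*x + 2, f_y(x, y) = 4*y - 2.
  f_x(P) = -6, f_y(P) = 10 (gradient nonzero, so P is smooth).
Step 3: tangent line at P: -6·(x − -2) + 10·(y − 3) = 0.
Expanding: -6*x + 10*y - 42 = 0.


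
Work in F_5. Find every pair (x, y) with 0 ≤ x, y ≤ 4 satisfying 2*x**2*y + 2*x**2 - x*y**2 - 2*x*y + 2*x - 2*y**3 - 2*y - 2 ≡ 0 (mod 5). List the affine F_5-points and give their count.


Affine F_5-points: {(1, 4), (2, 0), (2, 2), (4, 2)}; count = 4.

For each of the 25 pairs (x, y) ∈ F_5², evaluate f(x, y) mod 5. Record the zeros.
  x = 0: [0↦3, 1↦4, 2↦3, 3↦3, 4↦2]  zeros at y ∈ ∅
  x = 1: [0↦2, 1↦2, 2↦3, 3↦3, 4↦0]  zeros at y ∈ {4}
  x = 2: [0↦0, 1↦3, 2↦0, 3↦4, 4↦3]  zeros at y ∈ {0, 2}
  x = 3: [0↦2, 1↦2, 2↦4, 3↦1, 4↦1]  zeros at y ∈ ∅
  x = 4: [0↦3, 1↦4, 2↦0, 3↦4, 4↦4]  zeros at y ∈ {2}
Collecting zeros: affine points = {(1, 4), (2, 0), (2, 2), (4, 2)}.
Total count |C(F_5)_aff| = 4.


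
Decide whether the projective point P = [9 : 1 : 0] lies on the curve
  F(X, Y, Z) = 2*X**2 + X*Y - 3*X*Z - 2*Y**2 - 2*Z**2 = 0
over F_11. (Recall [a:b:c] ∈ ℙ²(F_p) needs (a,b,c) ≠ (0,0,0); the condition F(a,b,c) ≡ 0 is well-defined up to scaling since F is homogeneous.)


F(9,1,0) ≡ 4 (mod 11); P is NOT on the curve.

Evaluate F(9, 1, 0) term-by-term (mod 11).
  2*X**2 ↦ 2·81·1·1 = 162
  X*Y ↦ 1·9·1·1 = 9
  -3*X*Z ↦ -3·9·1·0 = 0
  -2*Y**2 ↦ -2·1·1·1 = -2
  -2*Z**2 ↦ -2·1·1·0 = 0
Sum: F(9, 1, 0) = (162) + (9) + (0) + (-2) + (0) = 169.
Reducing mod 11: 169 ≡ 4 (mod 11).
Since F(a, b, c) ≡ 4 ≠ 0 (mod 11), P does NOT lie on the curve.


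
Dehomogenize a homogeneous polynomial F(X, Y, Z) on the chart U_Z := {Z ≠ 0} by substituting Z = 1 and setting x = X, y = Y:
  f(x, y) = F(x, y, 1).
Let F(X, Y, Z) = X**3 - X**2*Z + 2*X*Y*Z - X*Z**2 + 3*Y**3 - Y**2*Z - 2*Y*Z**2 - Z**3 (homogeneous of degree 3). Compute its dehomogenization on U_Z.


f(x, y) = x**3 - x**2 + 2*x*y - x + 3*y**3 - y**2 - 2*y - 1

On U_Z we set Z = 1. Each monomial c·X^i·Y^j·Z^k in F becomes c·x^i·y^j·1^k = c·x^i·y^j.
Substituting Z = 1: F(X, Y, 1) = x**3 - x**2 + 2*x*y - x + 3*y**3 - y**2 - 2*y - 1.
Note: deg(f) ≤ deg(F) = 3; strict inequality happens when F is divisible by Z (lost terms).


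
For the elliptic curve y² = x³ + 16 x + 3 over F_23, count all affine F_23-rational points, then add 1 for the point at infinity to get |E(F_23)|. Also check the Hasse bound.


Affine points = {(0, 7), (0, 16), (3, 3), (3, 20), (4, 4), (4, 19), (5, 1), (5, 22), (6, 4), (6, 19), (9, 5), (9, 18), (10, 6), (10, 17), (13, 4), (13, 19), (14, 2), (14, 21), (16, 10), (16, 13), (17, 6), (17, 17), (19, 6), (19, 17), (21, 3), (21, 20), (22, 3), (22, 20)}; affine count = 28; |E(F_23)| = 29.

Discriminant check: Δ ∝ 4a³ + 27b² = 4·16³ + 27·3² = 4·4096 + 27·9 ≡ 21 (mod 23). Nonzero ⇒ E is nonsingular.
For each x ∈ F_23, compute rhs = x³ + 16·x + 3 mod 23, then count y ∈ F_23 with y² ≡ rhs.
  x = 0: rhs = 3, matching y values: 7, 16 (2 points).
  x = 1: rhs = 20, matching y values: none (0 points).
  x = 2: rhs = 20, matching y values: none (0 points).
  x = 3: rhs = 9, matching y values: 3, 20 (2 points).
  x = 4: rhs = 16, matching y values: 4, 19 (2 points).
  x = 5: rhs = 1, matching y values: 1, 22 (2 points).
  x = 6: rhs = 16, matching y values: 4, 19 (2 points).
  x = 7: rhs = 21, matching y values: none (0 points).
  x = 8: rhs = 22, matching y values: none (0 points).
  x = 9: rhs = 2, matching y values: 5, 18 (2 points).
  x = 10: rhs = 13, matching y values: 6, 17 (2 points).
  x = 11: rhs = 15, matching y values: none (0 points).
  x = 12: rhs = 14, matching y values: none (0 points).
  x = 13: rhs = 16, matching y values: 4, 19 (2 points).
  x = 14: rhs = 4, matching y values: 2, 21 (2 points).
  x = 15: rhs = 7, matching y values: none (0 points).
  x = 16: rhs = 8, matching y values: 10, 13 (2 points).
  x = 17: rhs = 13, matching y values: 6, 17 (2 points).
  x = 18: rhs = 5, matching y values: none (0 points).
  x = 19: rhs = 13, matching y values: 6, 17 (2 points).
  x = 20: rhs = 20, matching y values: none (0 points).
  x = 21: rhs = 9, matching y values: 3, 20 (2 points).
  x = 22: rhs = 9, matching y values: 3, 20 (2 points).
Total affine count: 28.
Full point count |E(F_23)| = 28 + 1 = 29.
Hasse bound: |29 − (23+1)| = |5| = 5 ≤ 2√23 ≈ 9.5917 ✓.


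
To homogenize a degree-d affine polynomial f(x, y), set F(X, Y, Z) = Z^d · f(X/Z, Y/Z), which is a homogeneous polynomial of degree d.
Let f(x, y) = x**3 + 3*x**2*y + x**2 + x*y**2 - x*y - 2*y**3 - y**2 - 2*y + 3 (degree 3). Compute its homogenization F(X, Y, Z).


F(X, Y, Z) = X**3 + 3*X**2*Y + X**2*Z + X*Y**2 - X*Y*Z - 2*Y**3 - Y**2*Z - 2*Y*Z**2 + 3*Z**3

deg(f) = 3.
Substitute x = X/Z, y = Y/Z into f, then multiply by Z^3.
  monomial 1·x^3·y^0 ↦ 1·X^3·Y^0·Z^0.
  monomial 3·x^2·y^1 ↦ 3·X^2·Y^1·Z^0.
  monomial 1·x^2·y^0 ↦ 1·X^2·Y^0·Z^1.
  monomial 1·x^1·y^2 ↦ 1·X^1·Y^2·Z^0.
  monomial -1·x^1·y^1 ↦ -1·X^1·Y^1·Z^1.
  monomial -2·x^0·y^3 ↦ -2·X^0·Y^3·Z^0.
  monomial -1·x^0·y^2 ↦ -1·X^0·Y^2·Z^1.
  monomial -2·x^0·y^1 ↦ -2·X^0·Y^1·Z^2.
  monomial 3·x^0·y^0 ↦ 3·X^0·Y^0·Z^3.
Collecting: F(X, Y, Z) = X**3 + 3*X**2*Y + X**2*Z + X*Y**2 - X*Y*Z - 2*Y**3 - Y**2*Z - 2*Y*Z**2 + 3*Z**3.


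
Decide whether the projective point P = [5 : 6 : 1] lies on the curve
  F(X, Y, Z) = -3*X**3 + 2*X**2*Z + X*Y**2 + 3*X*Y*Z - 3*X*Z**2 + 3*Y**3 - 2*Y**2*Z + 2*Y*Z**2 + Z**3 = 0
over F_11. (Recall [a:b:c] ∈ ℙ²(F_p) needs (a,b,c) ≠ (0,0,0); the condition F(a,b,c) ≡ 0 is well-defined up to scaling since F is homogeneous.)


F(5,6,1) ≡ 2 (mod 11); P is NOT on the curve.

Evaluate F(5, 6, 1) term-by-term (mod 11).
  -3*X**3 ↦ -3·125·1·1 = -375
  2*X**2*Z ↦ 2·25·1·1 = 50
  X*Y**2 ↦ 1·5·36·1 = 180
  3*X*Y*Z ↦ 3·5·6·1 = 90
  -3*X*Z**2 ↦ -3·5·1·1 = -15
  3*Y**3 ↦ 3·1·216·1 = 648
  -2*Y**2*Z ↦ -2·1·36·1 = -72
  2*Y*Z**2 ↦ 2·1·6·1 = 12
  Z**3 ↦ 1·1·1·1 = 1
Sum: F(5, 6, 1) = (-375) + (50) + (180) + (90) + (-15) + (648) + (-72) + (12) + (1) = 519.
Reducing mod 11: 519 ≡ 2 (mod 11).
Since F(a, b, c) ≡ 2 ≠ 0 (mod 11), P does NOT lie on the curve.


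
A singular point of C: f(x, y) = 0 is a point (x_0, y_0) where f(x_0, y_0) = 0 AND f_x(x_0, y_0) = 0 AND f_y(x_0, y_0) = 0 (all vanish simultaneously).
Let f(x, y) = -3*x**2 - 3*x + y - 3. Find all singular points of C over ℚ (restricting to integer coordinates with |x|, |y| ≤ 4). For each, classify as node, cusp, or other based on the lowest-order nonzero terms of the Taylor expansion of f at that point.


No singular points in the scanned grid; C is smooth there.

Compute partial derivatives:
  f_x = -6*x - 3.
  f_y = 1.
f_y = 1 is a nonzero constant, so f_y never vanishes: no point (x, y) can satisfy f = f_x = f_y = 0. In particular no (x, y) ∈ {−4, ..., 4}² is singular; the curve is smooth.


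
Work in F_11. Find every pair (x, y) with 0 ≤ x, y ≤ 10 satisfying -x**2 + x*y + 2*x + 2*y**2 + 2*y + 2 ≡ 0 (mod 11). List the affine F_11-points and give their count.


Affine F_11-points: {(2, 10), (3, 7), (6, 0), (6, 7), (7, 0), (7, 1), (9, 5), (9, 6), (10, 6), (10, 10)}; count = 10.

For each of the 121 pairs (x, y) ∈ F_11², evaluate f(x, y) mod 11. Record the zeros.
  x = 0: [0↦2, 1↦6, 2↦3, 3↦4, 4↦9, 5↦7, 6↦9, 7↦4, 8↦3, 9↦6, 10↦2]  zeros at y ∈ ∅
  x = 1: [0↦3, 1↦8, 2↦6, 3↦8, 4↦3, 5↦2, 6↦5, 7↦1, 8↦1, 9↦5, 10↦2]  zeros at y ∈ ∅
  x = 2: [0↦2, 1↦8, 2↦7, 3↦10, 4↦6, 5↦6, 6↦10, 7↦7, 8↦8, 9↦2, 10↦0]  zeros at y ∈ {10}
  x = 3: [0↦10, 1↦6, 2↦6, 3↦10, 4↦7, 5↦8, 6↦2, 7↦0, 8↦2, 9↦8, 10↦7]  zeros at y ∈ {7}
  x = 4: [0↦5, 1↦2, 2↦3, 3↦8, 4↦6, 5↦8, 6↦3, 7↦2, 8↦5, 9↦1, 10↦1]  zeros at y ∈ ∅
  x = 5: [0↦9, 1↦7, 2↦9, 3↦4, 4↦3, 5↦6, 6↦2, 7↦2, 8↦6, 9↦3, 10↦4]  zeros at y ∈ ∅
  x = 6: [0↦0, 1↦10, 2↦2, 3↦9, 4↦9, 5↦2, 6↦10, 7↦0, 8↦5, 9↦3, 10↦5]  zeros at y ∈ {0, 7}
  x = 7: [0↦0, 1↦0, 2↦4, 3↦1, 4↦2, 5↦7, 6↦5, 7↦7, 8↦2, 9↦1, 10↦4]  zeros at y ∈ {0, 1}
  x = 8: [0↦9, 1↦10, 2↦4, 3↦2, 4↦4, 5↦10, 6↦9, 7↦1, 8↦8, 9↦8, 10↦1]  zeros at y ∈ ∅
  x = 9: [0↦5, 1↦7, 2↦2, 3↦1, 4↦4, 5↦0, 6↦0, 7↦4, 8↦1, 9↦2, 10↦7]  zeros at y ∈ {5, 6}
  x = 10: [0↦10, 1↦2, 2↦9, 3↦9, 4↦2, 5↦10, 6↦0, 7↦5, 8↦3, 9↦5, 10↦0]  zeros at y ∈ {6, 10}
Collecting zeros: affine points = {(2, 10), (3, 7), (6, 0), (6, 7), (7, 0), (7, 1), (9, 5), (9, 6), (10, 6), (10, 10)}.
Total count |C(F_11)_aff| = 10.


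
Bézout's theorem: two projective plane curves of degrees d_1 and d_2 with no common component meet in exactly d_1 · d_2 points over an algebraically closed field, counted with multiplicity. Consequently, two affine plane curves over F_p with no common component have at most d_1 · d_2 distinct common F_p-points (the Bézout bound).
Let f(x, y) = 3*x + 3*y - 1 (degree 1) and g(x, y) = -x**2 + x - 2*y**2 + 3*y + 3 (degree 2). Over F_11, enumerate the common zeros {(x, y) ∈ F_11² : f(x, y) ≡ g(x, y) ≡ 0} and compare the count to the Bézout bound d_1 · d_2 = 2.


Common zeros: {(5, 10), (7, 8)}; count = 2; Bézout bound = 2.

deg(f) = 1, deg(g) = 2, so Bézout bound = 2.
Scan x ∈ F_11. For each x, list the y ∈ F_11 with f(x, y) ≡ 0 and those with g(x, y) ≡ 0 (mod 11); the common zeros in that column are the intersection.
  x = 0: f ≡ 0 at y ∈ {4}; g ≡ 0 at y ∈ {9}; common: ∅.
  x = 1: f ≡ 0 at y ∈ {3}; g ≡ 0 at y ∈ {9}; common: ∅.
  x = 2: f ≡ 0 at y ∈ {2}; g ≡ 0 at y ∈ ∅; common: ∅.
  x = 3: f ≡ 0 at y ∈ {1}; g ≡ 0 at y ∈ ∅; common: ∅.
  x = 4: f ≡ 0 at y ∈ {0}; g ≡ 0 at y ∈ {2, 5}; common: ∅.
  x = 5: f ≡ 0 at y ∈ {10}; g ≡ 0 at y ∈ {8, 10}; common: {10}.
  x = 6: f ≡ 0 at y ∈ {9}; g ≡ 0 at y ∈ ∅; common: ∅.
  x = 7: f ≡ 0 at y ∈ {8}; g ≡ 0 at y ∈ {8, 10}; common: {8}.
  x = 8: f ≡ 0 at y ∈ {7}; g ≡ 0 at y ∈ {2, 5}; common: ∅.
  x = 9: f ≡ 0 at y ∈ {6}; g ≡ 0 at y ∈ ∅; common: ∅.
  x = 10: f ≡ 0 at y ∈ {5}; g ≡ 0 at y ∈ ∅; common: ∅.
Collecting: common zeros = {(5, 10), (7, 8)}, so the count is 2.
Comparison with the Bézout bound: 2 ≤ 2 = deg(f)·deg(g), as expected for curves with no common component (the bound is attained).


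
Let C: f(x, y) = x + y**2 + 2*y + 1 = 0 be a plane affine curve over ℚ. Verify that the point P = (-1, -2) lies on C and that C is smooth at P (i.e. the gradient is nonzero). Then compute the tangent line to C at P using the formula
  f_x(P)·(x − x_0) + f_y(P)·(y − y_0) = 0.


Tangent line at P: x - 2*y - 3 = 0.

Step 1: f(-1, -2) = 0, so P lies on C.
Step 2: partial derivatives
  f_x(x, y) = 1, f_y(x, y) = 2*y + 2.
  f_x(P) = 1, f_y(P) = -2 (gradient nonzero, so P is smooth).
Step 3: tangent line at P: 1·(x − -1) + -2·(y − -2) = 0.
Expanding: x - 2*y - 3 = 0.


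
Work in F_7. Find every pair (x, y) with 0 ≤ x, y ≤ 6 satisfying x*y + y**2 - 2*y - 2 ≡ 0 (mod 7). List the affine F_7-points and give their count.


Affine F_7-points: {(1, 2), (1, 6), (2, 3), (2, 4), (3, 1), (3, 5)}; count = 6.

For each of the 49 pairs (x, y) ∈ F_7², evaluate f(x, y) mod 7. Record the zeros.
  x = 0: [0↦5, 1↦4, 2↦5, 3↦1, 4↦6, 5↦6, 6↦1]  zeros at y ∈ ∅
  x = 1: [0↦5, 1↦5, 2↦0, 3↦4, 4↦3, 5↦4, 6↦0]  zeros at y ∈ {2, 6}
  x = 2: [0↦5, 1↦6, 2↦2, 3↦0, 4↦0, 5↦2, 6↦6]  zeros at y ∈ {3, 4}
  x = 3: [0↦5, 1↦0, 2↦4, 3↦3, 4↦4, 5↦0, 6↦5]  zeros at y ∈ {1, 5}
  x = 4: [0↦5, 1↦1, 2↦6, 3↦6, 4↦1, 5↦5, 6↦4]  zeros at y ∈ ∅
  x = 5: [0↦5, 1↦2, 2↦1, 3↦2, 4↦5, 5↦3, 6↦3]  zeros at y ∈ ∅
  x = 6: [0↦5, 1↦3, 2↦3, 3↦5, 4↦2, 5↦1, 6↦2]  zeros at y ∈ ∅
Collecting zeros: affine points = {(1, 2), (1, 6), (2, 3), (2, 4), (3, 1), (3, 5)}.
Total count |C(F_7)_aff| = 6.


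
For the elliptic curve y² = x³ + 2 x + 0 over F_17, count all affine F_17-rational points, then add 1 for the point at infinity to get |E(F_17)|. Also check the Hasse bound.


Affine points = {(0, 0), (3, 4), (3, 13), (4, 2), (4, 15), (5, 4), (5, 13), (7, 0), (8, 1), (8, 16), (9, 4), (9, 13), (10, 0), (12, 1), (12, 16), (13, 8), (13, 9), (14, 1), (14, 16)}; affine count = 19; |E(F_17)| = 20.

Discriminant check: Δ ∝ 4a³ + 27b² = 4·2³ + 27·0² = 4·8 + 27·0 ≡ 15 (mod 17). Nonzero ⇒ E is nonsingular.
For each x ∈ F_17, compute rhs = x³ + 2·x + 0 mod 17, then count y ∈ F_17 with y² ≡ rhs.
  x = 0: rhs = 0, matching y values: 0 (1 points).
  x = 1: rhs = 3, matching y values: none (0 points).
  x = 2: rhs = 12, matching y values: none (0 points).
  x = 3: rhs = 16, matching y values: 4, 13 (2 points).
  x = 4: rhs = 4, matching y values: 2, 15 (2 points).
  x = 5: rhs = 16, matching y values: 4, 13 (2 points).
  x = 6: rhs = 7, matching y values: none (0 points).
  x = 7: rhs = 0, matching y values: 0 (1 points).
  x = 8: rhs = 1, matching y values: 1, 16 (2 points).
  x = 9: rhs = 16, matching y values: 4, 13 (2 points).
  x = 10: rhs = 0, matching y values: 0 (1 points).
  x = 11: rhs = 10, matching y values: none (0 points).
  x = 12: rhs = 1, matching y values: 1, 16 (2 points).
  x = 13: rhs = 13, matching y values: 8, 9 (2 points).
  x = 14: rhs = 1, matching y values: 1, 16 (2 points).
  x = 15: rhs = 5, matching y values: none (0 points).
  x = 16: rhs = 14, matching y values: none (0 points).
Total affine count: 19.
Full point count |E(F_17)| = 19 + 1 = 20.
Hasse bound: |20 − (17+1)| = |2| = 2 ≤ 2√17 ≈ 8.2462 ✓.


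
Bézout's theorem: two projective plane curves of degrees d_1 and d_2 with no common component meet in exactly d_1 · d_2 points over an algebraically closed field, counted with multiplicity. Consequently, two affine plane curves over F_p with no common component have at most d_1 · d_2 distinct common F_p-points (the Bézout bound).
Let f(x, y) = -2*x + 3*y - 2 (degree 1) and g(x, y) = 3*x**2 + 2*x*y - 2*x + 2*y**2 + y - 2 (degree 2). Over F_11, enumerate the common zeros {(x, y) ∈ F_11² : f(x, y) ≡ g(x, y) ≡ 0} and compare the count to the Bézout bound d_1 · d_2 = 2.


Common zeros: ∅; count = 0; Bézout bound = 2.

deg(f) = 1, deg(g) = 2, so Bézout bound = 2.
Scan x ∈ F_11. For each x, list the y ∈ F_11 with f(x, y) ≡ 0 and those with g(x, y) ≡ 0 (mod 11); the common zeros in that column are the intersection.
  x = 0: f ≡ 0 at y ∈ {8}; g ≡ 0 at y ∈ ∅; common: ∅.
  x = 1: f ≡ 0 at y ∈ {5}; g ≡ 0 at y ∈ ∅; common: ∅.
  x = 2: f ≡ 0 at y ∈ {2}; g ≡ 0 at y ∈ ∅; common: ∅.
  x = 3: f ≡ 0 at y ∈ {10}; g ≡ 0 at y ∈ ∅; common: ∅.
  x = 4: f ≡ 0 at y ∈ {7}; g ≡ 0 at y ∈ ∅; common: ∅.
  x = 5: f ≡ 0 at y ∈ {4}; g ≡ 0 at y ∈ ∅; common: ∅.
  x = 6: f ≡ 0 at y ∈ {1}; g ≡ 0 at y ∈ {5}; common: ∅.
  x = 7: f ≡ 0 at y ∈ {9}; g ≡ 0 at y ∈ ∅; common: ∅.
  x = 8: f ≡ 0 at y ∈ {6}; g ≡ 0 at y ∈ ∅; common: ∅.
  x = 9: f ≡ 0 at y ∈ {3}; g ≡ 0 at y ∈ ∅; common: ∅.
  x = 10: f ≡ 0 at y ∈ {0}; g ≡ 0 at y ∈ ∅; common: ∅.
Collecting: common zeros = ∅, so the count is 0.
Comparison with the Bézout bound: 0 ≤ 2 = deg(f)·deg(g), as expected for curves with no common component (the affine F_11-count falls short of the bound because intersections may lie at infinity, over extension fields, or carry multiplicity).


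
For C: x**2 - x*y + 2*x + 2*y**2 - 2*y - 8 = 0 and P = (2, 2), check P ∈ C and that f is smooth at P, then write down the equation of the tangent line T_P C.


Tangent line at P: 4*x + 4*y - 16 = 0.

Step 1: f(2, 2) = 0, so P lies on C.
Step 2: partial derivatives
  f_x(x, y) = 2*x - y + 2, f_y(x, y) = -x + 4*y - 2.
  f_x(P) = 4, f_y(P) = 4 (gradient nonzero, so P is smooth).
Step 3: tangent line at P: 4·(x − 2) + 4·(y − 2) = 0.
Expanding: 4*x + 4*y - 16 = 0.


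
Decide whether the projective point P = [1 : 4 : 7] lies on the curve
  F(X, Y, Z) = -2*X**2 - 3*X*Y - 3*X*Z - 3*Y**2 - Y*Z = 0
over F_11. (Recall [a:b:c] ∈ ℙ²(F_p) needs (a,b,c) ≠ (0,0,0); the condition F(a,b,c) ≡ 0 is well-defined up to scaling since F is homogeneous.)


F(1,4,7) ≡ 10 (mod 11); P is NOT on the curve.

Evaluate F(1, 4, 7) term-by-term (mod 11).
  -2*X**2 ↦ -2·1·1·1 = -2
  -3*X*Y ↦ -3·1·4·1 = -12
  -3*X*Z ↦ -3·1·1·7 = -21
  -3*Y**2 ↦ -3·1·16·1 = -48
  -Y*Z ↦ -1·1·4·7 = -28
Sum: F(1, 4, 7) = (-2) + (-12) + (-21) + (-48) + (-28) = -111.
Reducing mod 11: -111 ≡ 10 (mod 11).
Since F(a, b, c) ≡ 10 ≠ 0 (mod 11), P does NOT lie on the curve.


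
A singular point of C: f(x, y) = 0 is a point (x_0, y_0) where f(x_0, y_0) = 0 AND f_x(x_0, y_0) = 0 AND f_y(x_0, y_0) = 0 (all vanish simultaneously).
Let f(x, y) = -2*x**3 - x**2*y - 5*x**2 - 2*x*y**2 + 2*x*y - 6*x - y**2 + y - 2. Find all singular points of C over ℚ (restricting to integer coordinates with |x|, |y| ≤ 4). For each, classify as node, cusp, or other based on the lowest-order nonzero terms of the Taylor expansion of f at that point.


Singular points: {(-1, 1)}; classification: cusp.

Compute partial derivatives:
  f_x = -6*x**2 - 2*x*y - 10*x - 2*y**2 + 2*y - 6.
  f_y = -x**2 - 4*x*y + 2*x - 2*y + 1.
Scan x_0 ∈ {−4, ..., 4}. For each x_0, f_y(x_0, y) is a polynomial in y; find its integer roots y ∈ {−4, ..., 4}, then test f_x and f at those candidates.
  x = -4: f_y(-4, y) = 14*y - 23; no integer root y with |y| ≤ 4.
  x = -3: f_y(-3, y) = 10*y - 14; no integer root y with |y| ≤ 4.
  x = -2: f_y(-2, y) = 6*y - 7; no integer root y with |y| ≤ 4.
  x = -1: f_y(-1, y) = 2*y - 2; vanishes at y ∈ {1}. (-1, 1): f_x = 0, f = 0 — SINGULAR.
  x = 0: f_y(0, y) = 1 - 2*y; no integer root y with |y| ≤ 4.
  x = 1: f_y(1, y) = 2 - 6*y; no integer root y with |y| ≤ 4.
  x = 2: f_y(2, y) = 1 - 10*y; no integer root y with |y| ≤ 4.
  x = 3: f_y(3, y) = -14*y - 2; no integer root y with |y| ≤ 4.
  x = 4: f_y(4, y) = -18*y - 7; no integer root y with |y| ≤ 4.
Only singular point on the grid: (-1, 1).
Classify: substitute x = -1 + u, y = 1 + v and expand: f = -2*u**3 - u**2*v - 2*u*v**2 + v**2.
No constant or linear terms (consistent with a singular point). Quadratic part: v**2. Cubic part: -2*u**3 - u**2*v - 2*u*v**2.
The quadratic part v**2 is a perfect square, so there is a single (double) tangent line v = 0, i.e. y = 1. Restricting the cubic part to that line (v = 0) leaves -2*u**3 ≠ 0, so f is not divisible by v and the branch is v² ≈ 2*u**3 to lowest order — this is a cusp.
Classification: cusp.
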